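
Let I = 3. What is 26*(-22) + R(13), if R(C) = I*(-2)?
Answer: -578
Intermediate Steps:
R(C) = -6 (R(C) = 3*(-2) = -6)
26*(-22) + R(13) = 26*(-22) - 6 = -572 - 6 = -578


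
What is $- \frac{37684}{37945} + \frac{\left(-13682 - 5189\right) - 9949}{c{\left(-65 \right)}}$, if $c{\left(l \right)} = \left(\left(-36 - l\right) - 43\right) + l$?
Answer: $\frac{1090597864}{2997655} \approx 363.82$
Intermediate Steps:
$c{\left(l \right)} = -79$ ($c{\left(l \right)} = \left(-79 - l\right) + l = -79$)
$- \frac{37684}{37945} + \frac{\left(-13682 - 5189\right) - 9949}{c{\left(-65 \right)}} = - \frac{37684}{37945} + \frac{\left(-13682 - 5189\right) - 9949}{-79} = \left(-37684\right) \frac{1}{37945} + \left(-18871 - 9949\right) \left(- \frac{1}{79}\right) = - \frac{37684}{37945} - - \frac{28820}{79} = - \frac{37684}{37945} + \frac{28820}{79} = \frac{1090597864}{2997655}$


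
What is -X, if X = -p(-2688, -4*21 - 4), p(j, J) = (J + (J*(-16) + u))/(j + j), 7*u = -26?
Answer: -4607/18816 ≈ -0.24484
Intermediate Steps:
u = -26/7 (u = (⅐)*(-26) = -26/7 ≈ -3.7143)
p(j, J) = (-26/7 - 15*J)/(2*j) (p(j, J) = (J + (J*(-16) - 26/7))/(j + j) = (J + (-16*J - 26/7))/((2*j)) = (J + (-26/7 - 16*J))*(1/(2*j)) = (-26/7 - 15*J)*(1/(2*j)) = (-26/7 - 15*J)/(2*j))
X = 4607/18816 (X = -(-26 - 105*(-4*21 - 4))/(14*(-2688)) = -(-1)*(-26 - 105*(-84 - 4))/(14*2688) = -(-1)*(-26 - 105*(-88))/(14*2688) = -(-1)*(-26 + 9240)/(14*2688) = -(-1)*9214/(14*2688) = -1*(-4607/18816) = 4607/18816 ≈ 0.24484)
-X = -1*4607/18816 = -4607/18816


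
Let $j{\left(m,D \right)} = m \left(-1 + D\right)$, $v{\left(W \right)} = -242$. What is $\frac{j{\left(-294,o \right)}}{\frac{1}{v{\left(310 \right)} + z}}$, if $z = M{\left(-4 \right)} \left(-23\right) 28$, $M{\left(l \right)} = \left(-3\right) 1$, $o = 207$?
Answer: $-102353160$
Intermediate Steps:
$M{\left(l \right)} = -3$
$z = 1932$ ($z = \left(-3\right) \left(-23\right) 28 = 69 \cdot 28 = 1932$)
$\frac{j{\left(-294,o \right)}}{\frac{1}{v{\left(310 \right)} + z}} = \frac{\left(-294\right) \left(-1 + 207\right)}{\frac{1}{-242 + 1932}} = \frac{\left(-294\right) 206}{\frac{1}{1690}} = - 60564 \frac{1}{\frac{1}{1690}} = \left(-60564\right) 1690 = -102353160$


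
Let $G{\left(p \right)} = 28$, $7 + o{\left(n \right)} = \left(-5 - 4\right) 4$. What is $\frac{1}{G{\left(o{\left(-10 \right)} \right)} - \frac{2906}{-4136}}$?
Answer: $\frac{2068}{59357} \approx 0.03484$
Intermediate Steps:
$o{\left(n \right)} = -43$ ($o{\left(n \right)} = -7 + \left(-5 - 4\right) 4 = -7 - 36 = -43$)
$\frac{1}{G{\left(o{\left(-10 \right)} \right)} - \frac{2906}{-4136}} = \frac{1}{28 - \frac{2906}{-4136}} = \frac{1}{28 - - \frac{1453}{2068}} = \frac{1}{28 + \frac{1453}{2068}} = \frac{1}{\frac{59357}{2068}} = \frac{2068}{59357}$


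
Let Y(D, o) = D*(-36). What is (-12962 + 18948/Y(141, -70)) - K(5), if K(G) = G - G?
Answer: -5484505/423 ≈ -12966.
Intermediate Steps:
Y(D, o) = -36*D
K(G) = 0
(-12962 + 18948/Y(141, -70)) - K(5) = (-12962 + 18948/((-36*141))) - 1*0 = (-12962 + 18948/(-5076)) + 0 = (-12962 + 18948*(-1/5076)) + 0 = (-12962 - 1579/423) + 0 = -5484505/423 + 0 = -5484505/423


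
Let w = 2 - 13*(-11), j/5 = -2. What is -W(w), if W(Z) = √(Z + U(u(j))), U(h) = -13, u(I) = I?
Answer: -2*√33 ≈ -11.489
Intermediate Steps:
j = -10 (j = 5*(-2) = -10)
w = 145 (w = 2 + 143 = 145)
W(Z) = √(-13 + Z) (W(Z) = √(Z - 13) = √(-13 + Z))
-W(w) = -√(-13 + 145) = -√132 = -2*√33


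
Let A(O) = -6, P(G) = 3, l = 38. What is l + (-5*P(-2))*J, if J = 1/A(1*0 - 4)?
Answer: 81/2 ≈ 40.500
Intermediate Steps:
J = -⅙ (J = 1/(-6) = -⅙ ≈ -0.16667)
l + (-5*P(-2))*J = 38 - 5*3*(-⅙) = 38 - 15*(-⅙) = 38 + 5/2 = 81/2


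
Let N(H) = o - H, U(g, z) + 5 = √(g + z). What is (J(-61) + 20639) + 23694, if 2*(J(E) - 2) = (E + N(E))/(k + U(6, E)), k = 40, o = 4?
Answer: 5674887/128 - I*√55/640 ≈ 44335.0 - 0.011588*I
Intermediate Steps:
U(g, z) = -5 + √(g + z)
N(H) = 4 - H
J(E) = 2 + 2/(35 + √(6 + E)) (J(E) = 2 + ((E + (4 - E))/(40 + (-5 + √(6 + E))))/2 = 2 + (4/(35 + √(6 + E)))/2 = 2 + 2/(35 + √(6 + E)))
(J(-61) + 20639) + 23694 = (2*(36 + √(6 - 61))/(35 + √(6 - 61)) + 20639) + 23694 = (2*(36 + √(-55))/(35 + √(-55)) + 20639) + 23694 = (2*(36 + I*√55)/(35 + I*√55) + 20639) + 23694 = (20639 + 2*(36 + I*√55)/(35 + I*√55)) + 23694 = 44333 + 2*(36 + I*√55)/(35 + I*√55)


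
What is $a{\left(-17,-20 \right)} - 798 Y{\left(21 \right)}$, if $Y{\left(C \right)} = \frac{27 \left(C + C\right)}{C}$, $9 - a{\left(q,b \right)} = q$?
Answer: $-43066$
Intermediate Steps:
$a{\left(q,b \right)} = 9 - q$
$Y{\left(C \right)} = 54$ ($Y{\left(C \right)} = \frac{27 \cdot 2 C}{C} = \frac{54 C}{C} = 54$)
$a{\left(-17,-20 \right)} - 798 Y{\left(21 \right)} = \left(9 - -17\right) - 43092 = \left(9 + 17\right) - 43092 = 26 - 43092 = -43066$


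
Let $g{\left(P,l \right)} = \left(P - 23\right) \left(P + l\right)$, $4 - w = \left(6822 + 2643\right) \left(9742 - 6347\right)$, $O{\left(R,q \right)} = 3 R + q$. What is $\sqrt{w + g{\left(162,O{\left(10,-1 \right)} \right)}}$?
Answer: $3 i \sqrt{3567458} \approx 5666.3 i$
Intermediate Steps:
$O{\left(R,q \right)} = q + 3 R$
$w = -32133671$ ($w = 4 - \left(6822 + 2643\right) \left(9742 - 6347\right) = 4 - 9465 \cdot 3395 = 4 - 32133675 = -32133671$)
$g{\left(P,l \right)} = \left(-23 + P\right) \left(P + l\right)$
$\sqrt{w + g{\left(162,O{\left(10,-1 \right)} \right)}} = \sqrt{-32133671 + \left(162^{2} - 3726 - 23 \left(-1 + 3 \cdot 10\right) + 162 \left(-1 + 3 \cdot 10\right)\right)} = \sqrt{-32133671 + \left(26244 - 3726 - 23 \left(-1 + 30\right) + 162 \left(-1 + 30\right)\right)} = \sqrt{-32133671 + \left(26244 - 3726 - 667 + 162 \cdot 29\right)} = \sqrt{-32133671 + \left(26244 - 3726 - 667 + 4698\right)} = \sqrt{-32133671 + 26549} = \sqrt{-32107122} = 3 i \sqrt{3567458}$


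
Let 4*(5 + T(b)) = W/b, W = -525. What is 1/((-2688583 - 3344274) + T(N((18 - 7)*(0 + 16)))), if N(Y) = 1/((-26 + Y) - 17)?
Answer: -4/24201273 ≈ -1.6528e-7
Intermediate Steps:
N(Y) = 1/(-43 + Y)
T(b) = -5 - 525/(4*b) (T(b) = -5 + (-525/b)/4 = -5 - 525/(4*b))
1/((-2688583 - 3344274) + T(N((18 - 7)*(0 + 16)))) = 1/((-2688583 - 3344274) + (-5 - (-22575/4 + 525*(0 + 16)*(18 - 7)/4))) = 1/(-6032857 + (-5 - 525/(4*(1/(-43 + 11*16))))) = 1/(-6032857 + (-5 - 525/(4*(1/(-43 + 176))))) = 1/(-6032857 + (-5 - 525/(4*(1/133)))) = 1/(-6032857 + (-5 - 525/(4*1/133))) = 1/(-6032857 + (-5 - 525/4*133)) = 1/(-6032857 + (-5 - 69825/4)) = 1/(-6032857 - 69845/4) = 1/(-24201273/4) = -4/24201273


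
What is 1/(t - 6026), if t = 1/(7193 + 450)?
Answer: -7643/46056717 ≈ -0.00016595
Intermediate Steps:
t = 1/7643 ≈ 0.00013084
1/(t - 6026) = 1/(1/7643 - 6026) = 1/(-46056717/7643) = -7643/46056717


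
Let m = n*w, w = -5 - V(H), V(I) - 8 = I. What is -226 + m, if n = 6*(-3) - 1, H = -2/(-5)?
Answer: 143/5 ≈ 28.600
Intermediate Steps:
H = ⅖ (H = -2*(-⅕) = ⅖ ≈ 0.40000)
V(I) = 8 + I
w = -67/5 (w = -5 - (8 + ⅖) = -5 - 1*42/5 = -5 - 42/5 = -67/5 ≈ -13.400)
n = -19 (n = -18 - 1 = -19)
m = 1273/5 (m = -19*(-67/5) = 1273/5 ≈ 254.60)
-226 + m = -226 + 1273/5 = 143/5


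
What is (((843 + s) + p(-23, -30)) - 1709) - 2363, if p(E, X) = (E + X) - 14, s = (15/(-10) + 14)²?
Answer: -12559/4 ≈ -3139.8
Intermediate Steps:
s = 625/4 (s = (15*(-⅒) + 14)² = (-3/2 + 14)² = (25/2)² = 625/4 ≈ 156.25)
p(E, X) = -14 + E + X
(((843 + s) + p(-23, -30)) - 1709) - 2363 = (((843 + 625/4) + (-14 - 23 - 30)) - 1709) - 2363 = ((3997/4 - 67) - 1709) - 2363 = (3729/4 - 1709) - 2363 = -3107/4 - 2363 = -12559/4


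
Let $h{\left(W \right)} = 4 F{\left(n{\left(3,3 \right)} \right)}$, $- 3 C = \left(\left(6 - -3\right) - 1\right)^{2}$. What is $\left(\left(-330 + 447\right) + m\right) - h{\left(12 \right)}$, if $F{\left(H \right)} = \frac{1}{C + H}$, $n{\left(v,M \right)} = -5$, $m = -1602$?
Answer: $- \frac{117303}{79} \approx -1484.8$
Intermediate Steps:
$C = - \frac{64}{3}$ ($C = - \frac{\left(\left(6 - -3\right) - 1\right)^{2}}{3} = - \frac{\left(\left(6 + 3\right) - 1\right)^{2}}{3} = - \frac{\left(9 - 1\right)^{2}}{3} = - \frac{8^{2}}{3} = \left(- \frac{1}{3}\right) 64 = - \frac{64}{3} \approx -21.333$)
$F{\left(H \right)} = \frac{1}{- \frac{64}{3} + H}$
$h{\left(W \right)} = - \frac{12}{79}$ ($h{\left(W \right)} = 4 \frac{3}{-64 + 3 \left(-5\right)} = 4 \frac{3}{-64 - 15} = 4 \frac{3}{-79} = 4 \cdot 3 \left(- \frac{1}{79}\right) = 4 \left(- \frac{3}{79}\right) = - \frac{12}{79}$)
$\left(\left(-330 + 447\right) + m\right) - h{\left(12 \right)} = \left(\left(-330 + 447\right) - 1602\right) - - \frac{12}{79} = \left(117 - 1602\right) + \frac{12}{79} = -1485 + \frac{12}{79} = - \frac{117303}{79}$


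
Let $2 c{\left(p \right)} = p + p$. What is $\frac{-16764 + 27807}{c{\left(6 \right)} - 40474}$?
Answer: $- \frac{11043}{40468} \approx -0.27288$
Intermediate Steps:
$c{\left(p \right)} = p$ ($c{\left(p \right)} = \frac{p + p}{2} = \frac{2 p}{2} = p$)
$\frac{-16764 + 27807}{c{\left(6 \right)} - 40474} = \frac{-16764 + 27807}{6 - 40474} = \frac{11043}{-40468} = 11043 \left(- \frac{1}{40468}\right) = - \frac{11043}{40468}$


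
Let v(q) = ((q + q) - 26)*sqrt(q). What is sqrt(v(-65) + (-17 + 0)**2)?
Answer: sqrt(289 - 156*I*sqrt(65)) ≈ 28.102 - 22.377*I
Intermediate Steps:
v(q) = sqrt(q)*(-26 + 2*q) (v(q) = (2*q - 26)*sqrt(q) = (-26 + 2*q)*sqrt(q) = sqrt(q)*(-26 + 2*q))
sqrt(v(-65) + (-17 + 0)**2) = sqrt(2*sqrt(-65)*(-13 - 65) + (-17 + 0)**2) = sqrt(2*(I*sqrt(65))*(-78) + (-17)**2) = sqrt(-156*I*sqrt(65) + 289) = sqrt(289 - 156*I*sqrt(65))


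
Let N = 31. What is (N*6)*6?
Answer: 1116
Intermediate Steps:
(N*6)*6 = (31*6)*6 = 186*6 = 1116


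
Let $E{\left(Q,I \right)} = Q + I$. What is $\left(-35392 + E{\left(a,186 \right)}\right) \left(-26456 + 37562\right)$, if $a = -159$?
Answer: $-392763690$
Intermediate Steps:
$E{\left(Q,I \right)} = I + Q$
$\left(-35392 + E{\left(a,186 \right)}\right) \left(-26456 + 37562\right) = \left(-35392 + \left(186 - 159\right)\right) \left(-26456 + 37562\right) = \left(-35392 + 27\right) 11106 = \left(-35365\right) 11106 = -392763690$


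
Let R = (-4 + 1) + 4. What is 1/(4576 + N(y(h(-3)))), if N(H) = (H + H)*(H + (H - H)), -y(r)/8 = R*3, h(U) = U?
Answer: 1/5728 ≈ 0.00017458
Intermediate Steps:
R = 1 (R = -3 + 4 = 1)
y(r) = -24 (y(r) = -8*3 = -24)
N(H) = 2*H² (N(H) = (2*H)*(H + 0) = (2*H)*H = 2*H²)
1/(4576 + N(y(h(-3)))) = 1/(4576 + 2*(-24)²) = 1/(4576 + 2*576) = 1/(4576 + 1152) = 1/5728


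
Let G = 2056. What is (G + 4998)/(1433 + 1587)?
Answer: 3527/1510 ≈ 2.3358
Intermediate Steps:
(G + 4998)/(1433 + 1587) = (2056 + 4998)/(1433 + 1587) = 7054/3020 = 7054*(1/3020) = 3527/1510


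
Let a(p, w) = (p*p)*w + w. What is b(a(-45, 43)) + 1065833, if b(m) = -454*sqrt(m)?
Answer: 1065833 - 454*sqrt(87118) ≈ 9.3183e+5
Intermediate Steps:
a(p, w) = w + w*p**2 (a(p, w) = p**2*w + w = w*p**2 + w = w + w*p**2)
b(a(-45, 43)) + 1065833 = -454*sqrt(43)*sqrt(1 + (-45)**2) + 1065833 = -454*sqrt(43)*sqrt(1 + 2025) + 1065833 = -454*sqrt(87118) + 1065833 = 1065833 - 454*sqrt(87118)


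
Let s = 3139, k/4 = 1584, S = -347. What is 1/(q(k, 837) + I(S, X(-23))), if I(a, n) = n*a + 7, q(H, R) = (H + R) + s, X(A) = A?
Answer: 1/18300 ≈ 5.4645e-5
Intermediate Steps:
k = 6336 (k = 4*1584 = 6336)
q(H, R) = 3139 + H + R (q(H, R) = (H + R) + 3139 = 3139 + H + R)
I(a, n) = 7 + a*n (I(a, n) = a*n + 7 = 7 + a*n)
1/(q(k, 837) + I(S, X(-23))) = 1/((3139 + 6336 + 837) + (7 - 347*(-23))) = 1/(10312 + (7 + 7981)) = 1/(10312 + 7988) = 1/18300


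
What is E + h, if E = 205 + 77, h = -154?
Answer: 128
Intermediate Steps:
E = 282
E + h = 282 - 154 = 128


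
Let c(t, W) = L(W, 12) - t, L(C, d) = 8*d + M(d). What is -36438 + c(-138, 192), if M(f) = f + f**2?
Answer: -36048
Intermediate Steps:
L(C, d) = 8*d + d*(1 + d)
c(t, W) = 252 - t (c(t, W) = 12*(9 + 12) - t = 12*21 - t = 252 - t)
-36438 + c(-138, 192) = -36438 + (252 - 1*(-138)) = -36438 + (252 + 138) = -36438 + 390 = -36048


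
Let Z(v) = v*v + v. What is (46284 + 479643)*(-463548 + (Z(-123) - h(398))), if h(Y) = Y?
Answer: -236109667380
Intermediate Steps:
Z(v) = v + v² (Z(v) = v² + v = v + v²)
(46284 + 479643)*(-463548 + (Z(-123) - h(398))) = (46284 + 479643)*(-463548 + (-123*(1 - 123) - 1*398)) = 525927*(-463548 + (-123*(-122) - 398)) = 525927*(-463548 + (15006 - 398)) = 525927*(-463548 + 14608) = 525927*(-448940) = -236109667380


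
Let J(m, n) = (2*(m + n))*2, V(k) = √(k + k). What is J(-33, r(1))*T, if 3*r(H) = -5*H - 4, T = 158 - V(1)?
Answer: -22752 + 144*√2 ≈ -22548.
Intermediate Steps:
V(k) = √2*√k (V(k) = √(2*k) = √2*√k)
T = 158 - √2 (T = 158 - √2*√1 = 158 - √2 ≈ 156.59)
r(H) = -4/3 - 5*H/3 (r(H) = (-5*H - 4)/3 = (-4 - 5*H)/3 = -4/3 - 5*H/3)
J(m, n) = 4*m + 4*n (J(m, n) = (2*m + 2*n)*2 = 4*m + 4*n)
J(-33, r(1))*T = (4*(-33) + 4*(-4/3 - 5/3*1))*(158 - √2) = (-132 + 4*(-4/3 - 5/3))*(158 - √2) = (-132 + 4*(-3))*(158 - √2) = (-132 - 12)*(158 - √2) = -144*(158 - √2) = -22752 + 144*√2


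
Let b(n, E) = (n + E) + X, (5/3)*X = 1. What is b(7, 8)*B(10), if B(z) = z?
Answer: 156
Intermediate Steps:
X = ⅗ (X = (⅗)*1 = ⅗ ≈ 0.60000)
b(n, E) = ⅗ + E + n (b(n, E) = (n + E) + ⅗ = (E + n) + ⅗ = ⅗ + E + n)
b(7, 8)*B(10) = (⅗ + 8 + 7)*10 = (78/5)*10 = 156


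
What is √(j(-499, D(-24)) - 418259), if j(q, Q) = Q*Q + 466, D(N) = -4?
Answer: I*√417777 ≈ 646.36*I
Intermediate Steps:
j(q, Q) = 466 + Q² (j(q, Q) = Q² + 466 = 466 + Q²)
√(j(-499, D(-24)) - 418259) = √((466 + (-4)²) - 418259) = √((466 + 16) - 418259) = √(482 - 418259) = √(-417777) = I*√417777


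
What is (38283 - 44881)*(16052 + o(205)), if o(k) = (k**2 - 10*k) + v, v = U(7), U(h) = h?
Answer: -369712332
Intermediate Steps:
v = 7
o(k) = 7 + k**2 - 10*k (o(k) = (k**2 - 10*k) + 7 = 7 + k**2 - 10*k)
(38283 - 44881)*(16052 + o(205)) = (38283 - 44881)*(16052 + (7 + 205**2 - 10*205)) = -6598*(16052 + (7 + 42025 - 2050)) = -6598*(16052 + 39982) = -6598*56034 = -369712332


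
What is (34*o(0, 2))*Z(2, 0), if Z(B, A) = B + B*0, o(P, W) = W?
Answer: 136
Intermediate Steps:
Z(B, A) = B (Z(B, A) = B + 0 = B)
(34*o(0, 2))*Z(2, 0) = (34*2)*2 = 68*2 = 136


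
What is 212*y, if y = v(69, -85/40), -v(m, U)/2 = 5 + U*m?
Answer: 60049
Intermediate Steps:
v(m, U) = -10 - 2*U*m (v(m, U) = -2*(5 + U*m) = -10 - 2*U*m)
y = 1133/4 (y = -10 - 2*(-85/40)*69 = -10 - 2*(-85*1/40)*69 = -10 - 2*(-17/8)*69 = -10 + 1173/4 = 1133/4 ≈ 283.25)
212*y = 212*(1133/4) = 60049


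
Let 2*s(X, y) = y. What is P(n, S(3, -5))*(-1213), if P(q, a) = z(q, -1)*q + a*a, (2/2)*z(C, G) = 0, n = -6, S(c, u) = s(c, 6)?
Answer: -10917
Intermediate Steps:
s(X, y) = y/2
S(c, u) = 3 (S(c, u) = (1/2)*6 = 3)
z(C, G) = 0
P(q, a) = a**2 (P(q, a) = 0*q + a*a = 0 + a**2 = a**2)
P(n, S(3, -5))*(-1213) = 3**2*(-1213) = 9*(-1213) = -10917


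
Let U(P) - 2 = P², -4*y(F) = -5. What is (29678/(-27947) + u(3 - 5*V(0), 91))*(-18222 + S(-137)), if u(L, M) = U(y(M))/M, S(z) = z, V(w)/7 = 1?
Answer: 764068331851/40690832 ≈ 18777.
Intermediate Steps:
V(w) = 7 (V(w) = 7*1 = 7)
y(F) = 5/4 (y(F) = -¼*(-5) = 5/4)
U(P) = 2 + P²
u(L, M) = 57/(16*M) (u(L, M) = (2 + (5/4)²)/M = (2 + 25/16)/M = 57/(16*M))
(29678/(-27947) + u(3 - 5*V(0), 91))*(-18222 + S(-137)) = (29678/(-27947) + (57/16)/91)*(-18222 - 137) = (29678*(-1/27947) + (57/16)*(1/91))*(-18359) = (-29678/27947 + 57/1456)*(-18359) = -41618189/40690832*(-18359) = 764068331851/40690832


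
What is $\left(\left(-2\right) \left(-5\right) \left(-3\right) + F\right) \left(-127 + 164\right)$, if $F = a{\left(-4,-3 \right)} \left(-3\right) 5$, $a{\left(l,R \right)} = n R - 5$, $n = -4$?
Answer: $-4995$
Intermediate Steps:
$a{\left(l,R \right)} = -5 - 4 R$ ($a{\left(l,R \right)} = - 4 R - 5 = -5 - 4 R$)
$F = -105$ ($F = \left(-5 - -12\right) \left(-3\right) 5 = \left(-5 + 12\right) \left(-3\right) 5 = 7 \left(-3\right) 5 = \left(-21\right) 5 = -105$)
$\left(\left(-2\right) \left(-5\right) \left(-3\right) + F\right) \left(-127 + 164\right) = \left(\left(-2\right) \left(-5\right) \left(-3\right) - 105\right) \left(-127 + 164\right) = \left(10 \left(-3\right) - 105\right) 37 = \left(-30 - 105\right) 37 = \left(-135\right) 37 = -4995$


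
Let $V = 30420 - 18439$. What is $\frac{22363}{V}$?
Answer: $\frac{22363}{11981} \approx 1.8665$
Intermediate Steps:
$V = 11981$
$\frac{22363}{V} = \frac{22363}{11981}$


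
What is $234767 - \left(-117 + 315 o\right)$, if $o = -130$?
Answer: $275834$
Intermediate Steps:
$234767 - \left(-117 + 315 o\right) = 234767 + \left(117 - -40950\right) = 234767 + \left(117 + 40950\right) = 234767 + 41067 = 275834$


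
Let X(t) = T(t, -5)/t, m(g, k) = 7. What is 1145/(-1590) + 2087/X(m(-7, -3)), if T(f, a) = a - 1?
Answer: -387253/159 ≈ -2435.6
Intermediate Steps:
T(f, a) = -1 + a
X(t) = -6/t (X(t) = (-1 - 5)/t = -6/t)
1145/(-1590) + 2087/X(m(-7, -3)) = 1145/(-1590) + 2087/((-6/7)) = 1145*(-1/1590) + 2087/((-6*⅐)) = -229/318 + 2087/(-6/7) = -229/318 + 2087*(-7/6) = -229/318 - 14609/6 = -387253/159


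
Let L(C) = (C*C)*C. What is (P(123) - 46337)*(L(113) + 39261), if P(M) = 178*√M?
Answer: -68678755246 + 263824124*√123 ≈ -6.5753e+10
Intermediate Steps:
L(C) = C³ (L(C) = C²*C = C³)
(P(123) - 46337)*(L(113) + 39261) = (178*√123 - 46337)*(113³ + 39261) = (-46337 + 178*√123)*(1442897 + 39261) = (-46337 + 178*√123)*1482158 = -68678755246 + 263824124*√123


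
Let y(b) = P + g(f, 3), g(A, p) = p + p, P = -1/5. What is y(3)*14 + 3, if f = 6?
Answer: 421/5 ≈ 84.200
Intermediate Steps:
P = -⅕ (P = -1*⅕ = -⅕ ≈ -0.20000)
g(A, p) = 2*p
y(b) = 29/5 (y(b) = -⅕ + 2*3 = -⅕ + 6 = 29/5)
y(3)*14 + 3 = (29/5)*14 + 3 = 406/5 + 3 = 421/5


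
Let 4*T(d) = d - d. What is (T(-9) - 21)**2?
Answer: 441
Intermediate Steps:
T(d) = 0 (T(d) = (d - d)/4 = (1/4)*0 = 0)
(T(-9) - 21)**2 = (0 - 21)**2 = (-21)**2 = 441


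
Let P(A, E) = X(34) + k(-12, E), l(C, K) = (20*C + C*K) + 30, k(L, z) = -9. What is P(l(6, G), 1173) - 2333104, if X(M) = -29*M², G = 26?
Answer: -2366637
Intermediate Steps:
l(C, K) = 30 + 20*C + C*K
P(A, E) = -33533 (P(A, E) = -29*34² - 9 = -29*1156 - 9 = -33524 - 9 = -33533)
P(l(6, G), 1173) - 2333104 = -33533 - 2333104 = -2366637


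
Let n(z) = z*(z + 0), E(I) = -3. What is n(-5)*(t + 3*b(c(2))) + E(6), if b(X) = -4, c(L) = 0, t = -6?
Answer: -453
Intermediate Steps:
n(z) = z**2 (n(z) = z*z = z**2)
n(-5)*(t + 3*b(c(2))) + E(6) = (-5)**2*(-6 + 3*(-4)) - 3 = 25*(-6 - 12) - 3 = 25*(-18) - 3 = -450 - 3 = -453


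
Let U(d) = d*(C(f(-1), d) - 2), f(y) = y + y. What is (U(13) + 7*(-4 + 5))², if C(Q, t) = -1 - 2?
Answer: 3364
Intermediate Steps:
f(y) = 2*y
C(Q, t) = -3
U(d) = -5*d (U(d) = d*(-3 - 2) = d*(-5) = -5*d)
(U(13) + 7*(-4 + 5))² = (-5*13 + 7*(-4 + 5))² = (-65 + 7*1)² = (-65 + 7)² = (-58)² = 3364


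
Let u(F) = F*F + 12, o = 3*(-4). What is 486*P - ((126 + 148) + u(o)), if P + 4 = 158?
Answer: 74414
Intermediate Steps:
o = -12
P = 154 (P = -4 + 158 = 154)
u(F) = 12 + F**2 (u(F) = F**2 + 12 = 12 + F**2)
486*P - ((126 + 148) + u(o)) = 486*154 - ((126 + 148) + (12 + (-12)**2)) = 74844 - (274 + (12 + 144)) = 74844 - (274 + 156) = 74844 - 1*430 = 74844 - 430 = 74414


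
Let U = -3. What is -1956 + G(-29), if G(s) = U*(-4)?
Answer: -1944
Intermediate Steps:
G(s) = 12 (G(s) = -3*(-4) = 12)
-1956 + G(-29) = -1956 + 12 = -1944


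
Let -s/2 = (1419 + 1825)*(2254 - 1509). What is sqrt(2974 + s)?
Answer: I*sqrt(4830586) ≈ 2197.9*I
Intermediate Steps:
s = -4833560 (s = -2*(1419 + 1825)*(2254 - 1509) = -6488*745 = -2*2416780 = -4833560)
sqrt(2974 + s) = sqrt(2974 - 4833560) = sqrt(-4830586) = I*sqrt(4830586)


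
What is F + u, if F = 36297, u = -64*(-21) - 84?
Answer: 37557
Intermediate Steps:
u = 1260 (u = 1344 - 84 = 1260)
F + u = 36297 + 1260 = 37557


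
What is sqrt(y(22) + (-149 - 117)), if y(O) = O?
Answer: 2*I*sqrt(61) ≈ 15.62*I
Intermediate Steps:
sqrt(y(22) + (-149 - 117)) = sqrt(22 + (-149 - 117)) = sqrt(22 - 266) = sqrt(-244) = 2*I*sqrt(61)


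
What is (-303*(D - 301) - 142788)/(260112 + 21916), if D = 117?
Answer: -21759/70507 ≈ -0.30861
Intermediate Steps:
(-303*(D - 301) - 142788)/(260112 + 21916) = (-303*(117 - 301) - 142788)/(260112 + 21916) = (-303*(-184) - 142788)/282028 = (55752 - 142788)*(1/282028) = -87036*1/282028 = -21759/70507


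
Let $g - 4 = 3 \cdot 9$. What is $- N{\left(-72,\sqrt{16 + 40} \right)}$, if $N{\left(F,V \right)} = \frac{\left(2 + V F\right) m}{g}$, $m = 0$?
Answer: $0$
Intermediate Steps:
$g = 31$ ($g = 4 + 3 \cdot 9 = 4 + 27 = 31$)
$N{\left(F,V \right)} = 0$ ($N{\left(F,V \right)} = \frac{\left(2 + V F\right) 0}{31} = \left(2 + F V\right) 0 \cdot \frac{1}{31} = 0 \cdot \frac{1}{31} = 0$)
$- N{\left(-72,\sqrt{16 + 40} \right)} = \left(-1\right) 0 = 0$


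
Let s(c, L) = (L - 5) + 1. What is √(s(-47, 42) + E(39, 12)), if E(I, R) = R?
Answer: 5*√2 ≈ 7.0711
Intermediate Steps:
s(c, L) = -4 + L (s(c, L) = (-5 + L) + 1 = -4 + L)
√(s(-47, 42) + E(39, 12)) = √((-4 + 42) + 12) = √(38 + 12) = √50 = 5*√2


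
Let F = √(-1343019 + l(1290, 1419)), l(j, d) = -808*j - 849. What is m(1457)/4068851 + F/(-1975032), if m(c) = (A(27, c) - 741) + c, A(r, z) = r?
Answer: 743/4068851 - I*√66283/329172 ≈ 0.00018261 - 0.00078213*I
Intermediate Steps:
l(j, d) = -849 - 808*j
m(c) = -714 + c (m(c) = (27 - 741) + c = -714 + c)
F = 6*I*√66283 (F = √(-1343019 + (-849 - 808*1290)) = √(-1343019 + (-849 - 1042320)) = √(-1343019 - 1043169) = √(-2386188) = 6*I*√66283 ≈ 1544.7*I)
m(1457)/4068851 + F/(-1975032) = (-714 + 1457)/4068851 + (6*I*√66283)/(-1975032) = 743*(1/4068851) + (6*I*√66283)*(-1/1975032) = 743/4068851 - I*√66283/329172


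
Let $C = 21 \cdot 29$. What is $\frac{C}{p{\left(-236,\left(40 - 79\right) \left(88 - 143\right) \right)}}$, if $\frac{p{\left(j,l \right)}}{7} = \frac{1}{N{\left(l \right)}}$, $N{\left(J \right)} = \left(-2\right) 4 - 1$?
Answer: $-783$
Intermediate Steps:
$N{\left(J \right)} = -9$ ($N{\left(J \right)} = -8 - 1 = -9$)
$C = 609$
$p{\left(j,l \right)} = - \frac{7}{9}$ ($p{\left(j,l \right)} = \frac{7}{-9} = 7 \left(- \frac{1}{9}\right) = - \frac{7}{9}$)
$\frac{C}{p{\left(-236,\left(40 - 79\right) \left(88 - 143\right) \right)}} = \frac{609}{- \frac{7}{9}} = 609 \left(- \frac{9}{7}\right) = -783$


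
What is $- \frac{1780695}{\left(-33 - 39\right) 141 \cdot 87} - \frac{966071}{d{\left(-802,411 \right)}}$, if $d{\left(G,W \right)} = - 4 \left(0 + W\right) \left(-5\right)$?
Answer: $- \frac{7764997963}{67223160} \approx -115.51$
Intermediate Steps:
$d{\left(G,W \right)} = 20 W$ ($d{\left(G,W \right)} = - 4 W \left(-5\right) = - 4 \left(- 5 W\right) = 20 W$)
$- \frac{1780695}{\left(-33 - 39\right) 141 \cdot 87} - \frac{966071}{d{\left(-802,411 \right)}} = - \frac{1780695}{\left(-33 - 39\right) 141 \cdot 87} - \frac{966071}{20 \cdot 411} = - \frac{1780695}{\left(-33 - 39\right) 141 \cdot 87} - \frac{966071}{8220} = - \frac{1780695}{\left(-72\right) 141 \cdot 87} - \frac{966071}{8220} = - \frac{1780695}{\left(-10152\right) 87} - \frac{966071}{8220} = - \frac{1780695}{-883224} - \frac{966071}{8220} = \left(-1780695\right) \left(- \frac{1}{883224}\right) - \frac{966071}{8220} = \frac{197855}{98136} - \frac{966071}{8220} = - \frac{7764997963}{67223160}$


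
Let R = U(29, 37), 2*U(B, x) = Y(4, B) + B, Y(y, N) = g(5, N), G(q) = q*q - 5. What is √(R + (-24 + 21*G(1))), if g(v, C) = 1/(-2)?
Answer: 5*I*√15/2 ≈ 9.6825*I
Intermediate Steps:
G(q) = -5 + q² (G(q) = q² - 5 = -5 + q²)
g(v, C) = -½ (g(v, C) = 1*(-½) = -½)
Y(y, N) = -½
U(B, x) = -¼ + B/2 (U(B, x) = (-½ + B)/2 = -¼ + B/2)
R = 57/4 (R = -¼ + (½)*29 = -¼ + 29/2 = 57/4 ≈ 14.250)
√(R + (-24 + 21*G(1))) = √(57/4 + (-24 + 21*(-5 + 1²))) = √(57/4 + (-24 + 21*(-5 + 1))) = √(57/4 + (-24 + 21*(-4))) = √(57/4 + (-24 - 84)) = √(57/4 - 108) = √(-375/4) = 5*I*√15/2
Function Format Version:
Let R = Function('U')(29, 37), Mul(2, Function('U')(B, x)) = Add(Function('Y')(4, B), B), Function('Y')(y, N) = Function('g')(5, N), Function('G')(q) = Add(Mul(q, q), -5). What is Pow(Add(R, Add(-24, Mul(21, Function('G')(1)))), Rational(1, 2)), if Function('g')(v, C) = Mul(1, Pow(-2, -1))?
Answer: Mul(Rational(5, 2), I, Pow(15, Rational(1, 2))) ≈ Mul(9.6825, I)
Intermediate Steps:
Function('G')(q) = Add(-5, Pow(q, 2)) (Function('G')(q) = Add(Pow(q, 2), -5) = Add(-5, Pow(q, 2)))
Function('g')(v, C) = Rational(-1, 2) (Function('g')(v, C) = Mul(1, Rational(-1, 2)) = Rational(-1, 2))
Function('Y')(y, N) = Rational(-1, 2)
Function('U')(B, x) = Add(Rational(-1, 4), Mul(Rational(1, 2), B)) (Function('U')(B, x) = Mul(Rational(1, 2), Add(Rational(-1, 2), B)) = Add(Rational(-1, 4), Mul(Rational(1, 2), B)))
R = Rational(57, 4) (R = Add(Rational(-1, 4), Mul(Rational(1, 2), 29)) = Add(Rational(-1, 4), Rational(29, 2)) = Rational(57, 4) ≈ 14.250)
Pow(Add(R, Add(-24, Mul(21, Function('G')(1)))), Rational(1, 2)) = Pow(Add(Rational(57, 4), Add(-24, Mul(21, Add(-5, Pow(1, 2))))), Rational(1, 2)) = Pow(Add(Rational(57, 4), Add(-24, Mul(21, Add(-5, 1)))), Rational(1, 2)) = Pow(Add(Rational(57, 4), Add(-24, Mul(21, -4))), Rational(1, 2)) = Pow(Add(Rational(57, 4), Add(-24, -84)), Rational(1, 2)) = Pow(Add(Rational(57, 4), -108), Rational(1, 2)) = Pow(Rational(-375, 4), Rational(1, 2)) = Mul(Rational(5, 2), I, Pow(15, Rational(1, 2)))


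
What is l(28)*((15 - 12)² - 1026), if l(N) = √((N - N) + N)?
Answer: -2034*√7 ≈ -5381.5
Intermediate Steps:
l(N) = √N (l(N) = √(0 + N) = √N)
l(28)*((15 - 12)² - 1026) = √28*((15 - 12)² - 1026) = (2*√7)*(3² - 1026) = (2*√7)*(9 - 1026) = (2*√7)*(-1017) = -2034*√7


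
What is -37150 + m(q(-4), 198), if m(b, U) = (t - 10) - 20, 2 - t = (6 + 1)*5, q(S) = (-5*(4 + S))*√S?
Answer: -37213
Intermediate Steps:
q(S) = √S*(-20 - 5*S) (q(S) = (-20 - 5*S)*√S = √S*(-20 - 5*S))
t = -33 (t = 2 - (6 + 1)*5 = 2 - 7*5 = 2 - 1*35 = 2 - 35 = -33)
m(b, U) = -63 (m(b, U) = (-33 - 10) - 20 = -43 - 20 = -63)
-37150 + m(q(-4), 198) = -37150 - 63 = -37213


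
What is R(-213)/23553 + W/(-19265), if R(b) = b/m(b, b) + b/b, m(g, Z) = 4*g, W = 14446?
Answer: -1360890227/1814994180 ≈ -0.74980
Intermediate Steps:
R(b) = 5/4 (R(b) = b/((4*b)) + b/b = b*(1/(4*b)) + 1 = ¼ + 1 = 5/4)
R(-213)/23553 + W/(-19265) = (5/4)/23553 + 14446/(-19265) = (5/4)*(1/23553) + 14446*(-1/19265) = 5/94212 - 14446/19265 = -1360890227/1814994180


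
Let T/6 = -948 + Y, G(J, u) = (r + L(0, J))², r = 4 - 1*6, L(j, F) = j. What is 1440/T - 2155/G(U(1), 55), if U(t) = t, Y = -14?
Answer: -1037035/1924 ≈ -539.00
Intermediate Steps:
r = -2 (r = 4 - 6 = -2)
G(J, u) = 4 (G(J, u) = (-2 + 0)² = (-2)² = 4)
T = -5772 (T = 6*(-948 - 14) = 6*(-962) = -5772)
1440/T - 2155/G(U(1), 55) = 1440/(-5772) - 2155/4 = 1440*(-1/5772) - 2155*¼ = -120/481 - 2155/4 = -1037035/1924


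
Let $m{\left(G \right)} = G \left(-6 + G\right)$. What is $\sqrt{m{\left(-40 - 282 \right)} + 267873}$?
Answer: $\sqrt{373489} \approx 611.14$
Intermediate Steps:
$\sqrt{m{\left(-40 - 282 \right)} + 267873} = \sqrt{\left(-40 - 282\right) \left(-6 - 322\right) + 267873} = \sqrt{- 322 \left(-6 - 322\right) + 267873} = \sqrt{\left(-322\right) \left(-328\right) + 267873} = \sqrt{105616 + 267873} = \sqrt{373489}$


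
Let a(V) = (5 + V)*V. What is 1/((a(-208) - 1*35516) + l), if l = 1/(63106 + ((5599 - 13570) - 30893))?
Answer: 24242/162615337 ≈ 0.00014908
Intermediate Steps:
a(V) = V*(5 + V)
l = 1/24242 (l = 1/(63106 + (-7971 - 30893)) = 1/(63106 - 38864) = 1/24242 ≈ 4.1251e-5)
1/((a(-208) - 1*35516) + l) = 1/((-208*(5 - 208) - 1*35516) + 1/24242) = 1/((-208*(-203) - 35516) + 1/24242) = 1/((42224 - 35516) + 1/24242) = 1/(6708 + 1/24242) = 1/(162615337/24242) = 24242/162615337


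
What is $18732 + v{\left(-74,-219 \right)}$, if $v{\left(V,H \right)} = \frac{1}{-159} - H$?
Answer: $\frac{3013208}{159} \approx 18951.0$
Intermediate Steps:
$v{\left(V,H \right)} = - \frac{1}{159} - H$
$18732 + v{\left(-74,-219 \right)} = 18732 - - \frac{34820}{159} = 18732 + \left(- \frac{1}{159} + 219\right) = 18732 + \frac{34820}{159} = \frac{3013208}{159}$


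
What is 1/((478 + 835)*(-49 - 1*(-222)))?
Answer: 1/227149 ≈ 4.4024e-6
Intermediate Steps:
1/((478 + 835)*(-49 - 1*(-222))) = 1/(1313*(-49 + 222)) = 1/(1313*173) = 1/227149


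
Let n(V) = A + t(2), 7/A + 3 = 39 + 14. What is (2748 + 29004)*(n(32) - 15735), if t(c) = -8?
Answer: -12496682268/25 ≈ -4.9987e+8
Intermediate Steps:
A = 7/50 (A = 7/(-3 + (39 + 14)) = 7/(-3 + 53) = 7/50 ≈ 0.14000)
n(V) = -393/50 (n(V) = 7/50 - 8 = -393/50)
(2748 + 29004)*(n(32) - 15735) = (2748 + 29004)*(-393/50 - 15735) = 31752*(-787143/50) = -12496682268/25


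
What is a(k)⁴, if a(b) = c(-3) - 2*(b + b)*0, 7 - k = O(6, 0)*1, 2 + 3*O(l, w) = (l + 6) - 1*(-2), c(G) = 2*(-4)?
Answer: 4096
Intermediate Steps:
c(G) = -8
O(l, w) = 2 + l/3 (O(l, w) = -⅔ + ((l + 6) - 1*(-2))/3 = -⅔ + ((6 + l) + 2)/3 = -⅔ + (8 + l)/3 = -⅔ + (8/3 + l/3) = 2 + l/3)
k = 3 (k = 7 - (2 + (⅓)*6) = 7 - (2 + 2) = 7 - 4 = 3)
a(b) = -8 (a(b) = -8 - 2*(b + b)*0 = -8 - 4*b*0 = -8 + 0 = -8)
a(k)⁴ = (-8)⁴ = 4096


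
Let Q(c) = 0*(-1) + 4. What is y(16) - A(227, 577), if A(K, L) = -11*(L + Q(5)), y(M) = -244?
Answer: 6147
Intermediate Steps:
Q(c) = 4 (Q(c) = 0 + 4 = 4)
A(K, L) = -44 - 11*L (A(K, L) = -11*(L + 4) = -11*(4 + L) = -44 - 11*L)
y(16) - A(227, 577) = -244 - (-44 - 11*577) = -244 - (-44 - 6347) = -244 - 1*(-6391) = -244 + 6391 = 6147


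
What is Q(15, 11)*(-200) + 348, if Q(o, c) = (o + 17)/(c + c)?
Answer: 628/11 ≈ 57.091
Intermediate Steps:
Q(o, c) = (17 + o)/(2*c) (Q(o, c) = (17 + o)/((2*c)) = (17 + o)*(1/(2*c)) = (17 + o)/(2*c))
Q(15, 11)*(-200) + 348 = ((½)*(17 + 15)/11)*(-200) + 348 = ((½)*(1/11)*32)*(-200) + 348 = (16/11)*(-200) + 348 = -3200/11 + 348 = 628/11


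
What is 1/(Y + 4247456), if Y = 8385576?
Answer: 1/12633032 ≈ 7.9158e-8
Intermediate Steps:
1/(Y + 4247456) = 1/(8385576 + 4247456) = 1/12633032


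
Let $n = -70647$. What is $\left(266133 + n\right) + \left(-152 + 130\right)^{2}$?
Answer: $195970$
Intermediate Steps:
$\left(266133 + n\right) + \left(-152 + 130\right)^{2} = \left(266133 - 70647\right) + \left(-152 + 130\right)^{2} = 195486 + \left(-22\right)^{2} = 195486 + 484 = 195970$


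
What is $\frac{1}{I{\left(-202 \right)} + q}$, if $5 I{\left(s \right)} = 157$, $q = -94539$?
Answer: $- \frac{5}{472538} \approx -1.0581 \cdot 10^{-5}$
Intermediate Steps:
$I{\left(s \right)} = \frac{157}{5}$ ($I{\left(s \right)} = \frac{1}{5} \cdot 157 = \frac{157}{5}$)
$\frac{1}{I{\left(-202 \right)} + q} = \frac{1}{\frac{157}{5} - 94539} = \frac{1}{- \frac{472538}{5}} = - \frac{5}{472538}$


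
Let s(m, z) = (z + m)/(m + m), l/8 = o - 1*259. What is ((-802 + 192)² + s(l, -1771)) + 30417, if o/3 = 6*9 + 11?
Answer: 412179691/1024 ≈ 4.0252e+5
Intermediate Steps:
o = 195 (o = 3*(6*9 + 11) = 3*(54 + 11) = 3*65 = 195)
l = -512 (l = 8*(195 - 1*259) = 8*(195 - 259) = 8*(-64) = -512)
s(m, z) = (m + z)/(2*m) (s(m, z) = (m + z)/((2*m)) = (m + z)*(1/(2*m)) = (m + z)/(2*m))
((-802 + 192)² + s(l, -1771)) + 30417 = ((-802 + 192)² + (½)*(-512 - 1771)/(-512)) + 30417 = ((-610)² + (½)*(-1/512)*(-2283)) + 30417 = (372100 + 2283/1024) + 30417 = 381032683/1024 + 30417 = 412179691/1024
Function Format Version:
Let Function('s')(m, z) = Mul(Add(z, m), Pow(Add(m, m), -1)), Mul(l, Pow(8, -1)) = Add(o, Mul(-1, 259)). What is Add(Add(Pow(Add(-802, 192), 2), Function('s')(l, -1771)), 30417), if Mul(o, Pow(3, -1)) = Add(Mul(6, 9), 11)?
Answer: Rational(412179691, 1024) ≈ 4.0252e+5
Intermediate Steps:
o = 195 (o = Mul(3, Add(Mul(6, 9), 11)) = Mul(3, Add(54, 11)) = Mul(3, 65) = 195)
l = -512 (l = Mul(8, Add(195, Mul(-1, 259))) = Mul(8, Add(195, -259)) = Mul(8, -64) = -512)
Function('s')(m, z) = Mul(Rational(1, 2), Pow(m, -1), Add(m, z)) (Function('s')(m, z) = Mul(Add(m, z), Pow(Mul(2, m), -1)) = Mul(Add(m, z), Mul(Rational(1, 2), Pow(m, -1))) = Mul(Rational(1, 2), Pow(m, -1), Add(m, z)))
Add(Add(Pow(Add(-802, 192), 2), Function('s')(l, -1771)), 30417) = Add(Add(Pow(Add(-802, 192), 2), Mul(Rational(1, 2), Pow(-512, -1), Add(-512, -1771))), 30417) = Add(Add(Pow(-610, 2), Mul(Rational(1, 2), Rational(-1, 512), -2283)), 30417) = Add(Add(372100, Rational(2283, 1024)), 30417) = Add(Rational(381032683, 1024), 30417) = Rational(412179691, 1024)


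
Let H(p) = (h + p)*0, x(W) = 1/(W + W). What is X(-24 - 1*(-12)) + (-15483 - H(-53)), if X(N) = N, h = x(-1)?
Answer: -15495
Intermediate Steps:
x(W) = 1/(2*W)
h = -½ (h = (½)/(-1) = (½)*(-1) = -½ ≈ -0.50000)
H(p) = 0 (H(p) = (-½ + p)*0 = 0)
X(-24 - 1*(-12)) + (-15483 - H(-53)) = (-24 - 1*(-12)) + (-15483 - 1*0) = (-24 + 12) + (-15483 + 0) = -12 - 15483 = -15495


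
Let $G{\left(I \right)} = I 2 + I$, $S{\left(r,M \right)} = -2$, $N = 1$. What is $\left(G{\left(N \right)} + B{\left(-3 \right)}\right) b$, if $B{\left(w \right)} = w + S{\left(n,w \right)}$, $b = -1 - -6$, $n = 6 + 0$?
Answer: $-10$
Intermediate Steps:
$n = 6$
$G{\left(I \right)} = 3 I$ ($G{\left(I \right)} = 2 I + I = 3 I$)
$b = 5$ ($b = -1 + 6 = 5$)
$B{\left(w \right)} = -2 + w$ ($B{\left(w \right)} = w - 2 = -2 + w$)
$\left(G{\left(N \right)} + B{\left(-3 \right)}\right) b = \left(3 \cdot 1 - 5\right) 5 = \left(3 - 5\right) 5 = \left(-2\right) 5 = -10$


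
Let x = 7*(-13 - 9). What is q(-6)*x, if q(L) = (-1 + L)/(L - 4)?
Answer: -539/5 ≈ -107.80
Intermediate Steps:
x = -154 (x = 7*(-22) = -154)
q(L) = (-1 + L)/(-4 + L)
q(-6)*x = ((-1 - 6)/(-4 - 6))*(-154) = (-7/(-10))*(-154) = -1/10*(-7)*(-154) = (7/10)*(-154) = -539/5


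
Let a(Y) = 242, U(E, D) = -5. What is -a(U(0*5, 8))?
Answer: -242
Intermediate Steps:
-a(U(0*5, 8)) = -1*242 = -242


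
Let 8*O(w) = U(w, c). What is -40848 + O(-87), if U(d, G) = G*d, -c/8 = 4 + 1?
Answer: -40413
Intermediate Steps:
c = -40 (c = -8*(4 + 1) = -8*5 = -40)
O(w) = -5*w (O(w) = (-40*w)/8 = -5*w)
-40848 + O(-87) = -40848 - 5*(-87) = -40848 + 435 = -40413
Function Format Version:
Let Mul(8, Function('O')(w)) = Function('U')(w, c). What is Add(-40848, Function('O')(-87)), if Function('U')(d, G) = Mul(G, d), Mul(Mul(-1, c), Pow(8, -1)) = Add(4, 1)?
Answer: -40413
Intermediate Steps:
c = -40 (c = Mul(-8, Add(4, 1)) = Mul(-8, 5) = -40)
Function('O')(w) = Mul(-5, w) (Function('O')(w) = Mul(Rational(1, 8), Mul(-40, w)) = Mul(-5, w))
Add(-40848, Function('O')(-87)) = Add(-40848, Mul(-5, -87)) = Add(-40848, 435) = -40413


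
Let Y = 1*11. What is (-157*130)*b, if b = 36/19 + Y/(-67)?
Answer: -44963230/1273 ≈ -35321.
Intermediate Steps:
Y = 11
b = 2203/1273 (b = 36/19 + 11/(-67) = 36*(1/19) + 11*(-1/67) = 36/19 - 11/67 = 2203/1273 ≈ 1.7306)
(-157*130)*b = -157*130*(2203/1273) = -20410*2203/1273 = -44963230/1273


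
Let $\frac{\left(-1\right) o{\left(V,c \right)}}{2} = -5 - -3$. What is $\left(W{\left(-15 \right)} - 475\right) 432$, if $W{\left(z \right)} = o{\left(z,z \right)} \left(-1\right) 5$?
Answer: $-213840$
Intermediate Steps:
$o{\left(V,c \right)} = 4$ ($o{\left(V,c \right)} = - 2 \left(-5 - -3\right) = - 2 \left(-5 + 3\right) = \left(-2\right) \left(-2\right) = 4$)
$W{\left(z \right)} = -20$ ($W{\left(z \right)} = 4 \left(-1\right) 5 = \left(-4\right) 5 = -20$)
$\left(W{\left(-15 \right)} - 475\right) 432 = \left(-20 - 475\right) 432 = \left(-495\right) 432 = -213840$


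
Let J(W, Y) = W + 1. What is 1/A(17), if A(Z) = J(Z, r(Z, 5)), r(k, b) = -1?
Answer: 1/18 ≈ 0.055556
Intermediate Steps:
J(W, Y) = 1 + W
A(Z) = 1 + Z
1/A(17) = 1/(1 + 17) = 1/18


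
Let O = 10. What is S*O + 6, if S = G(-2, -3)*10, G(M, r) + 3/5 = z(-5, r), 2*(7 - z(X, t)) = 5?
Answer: 396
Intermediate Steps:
z(X, t) = 9/2 (z(X, t) = 7 - ½*5 = 7 - 5/2 = 9/2)
G(M, r) = 39/10 (G(M, r) = -⅗ + 9/2 = 39/10)
S = 39 (S = (39/10)*10 = 39)
S*O + 6 = 39*10 + 6 = 390 + 6 = 396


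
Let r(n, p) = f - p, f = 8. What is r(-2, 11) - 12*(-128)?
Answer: 1533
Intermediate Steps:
r(n, p) = 8 - p
r(-2, 11) - 12*(-128) = (8 - 1*11) - 12*(-128) = (8 - 11) + 1536 = -3 + 1536 = 1533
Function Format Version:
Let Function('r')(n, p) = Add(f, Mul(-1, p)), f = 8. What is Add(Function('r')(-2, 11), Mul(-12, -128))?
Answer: 1533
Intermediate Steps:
Function('r')(n, p) = Add(8, Mul(-1, p))
Add(Function('r')(-2, 11), Mul(-12, -128)) = Add(Add(8, Mul(-1, 11)), Mul(-12, -128)) = Add(Add(8, -11), 1536) = Add(-3, 1536) = 1533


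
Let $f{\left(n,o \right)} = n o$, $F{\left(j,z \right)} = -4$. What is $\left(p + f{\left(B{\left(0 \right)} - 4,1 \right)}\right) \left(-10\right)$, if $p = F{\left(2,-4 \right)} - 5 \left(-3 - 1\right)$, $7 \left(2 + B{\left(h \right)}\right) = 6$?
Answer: $- \frac{760}{7} \approx -108.57$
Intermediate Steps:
$B{\left(h \right)} = - \frac{8}{7}$ ($B{\left(h \right)} = -2 + \frac{1}{7} \cdot 6 = -2 + \frac{6}{7} = - \frac{8}{7}$)
$p = 16$ ($p = -4 - 5 \left(-3 - 1\right) = -4 - -20 = -4 + 20 = 16$)
$\left(p + f{\left(B{\left(0 \right)} - 4,1 \right)}\right) \left(-10\right) = \left(16 + \left(- \frac{8}{7} - 4\right) 1\right) \left(-10\right) = \left(16 - \frac{36}{7}\right) \left(-10\right) = \frac{76}{7} \left(-10\right) = - \frac{760}{7}$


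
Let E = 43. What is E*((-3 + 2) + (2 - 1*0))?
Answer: 43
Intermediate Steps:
E*((-3 + 2) + (2 - 1*0)) = 43*((-3 + 2) + (2 - 1*0)) = 43*(-1 + (2 + 0)) = 43*(-1 + 2) = 43*1 = 43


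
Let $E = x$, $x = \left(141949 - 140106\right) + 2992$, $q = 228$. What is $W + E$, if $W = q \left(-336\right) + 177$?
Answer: $-71596$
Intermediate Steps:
$x = 4835$ ($x = 1843 + 2992 = 4835$)
$E = 4835$
$W = -76431$ ($W = 228 \left(-336\right) + 177 = -76608 + 177 = -76431$)
$W + E = -76431 + 4835 = -71596$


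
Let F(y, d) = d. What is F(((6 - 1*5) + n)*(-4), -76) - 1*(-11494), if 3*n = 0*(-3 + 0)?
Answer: 11418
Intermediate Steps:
n = 0 (n = (0*(-3 + 0))/3 = (0*(-3))/3 = (⅓)*0 = 0)
F(((6 - 1*5) + n)*(-4), -76) - 1*(-11494) = -76 - 1*(-11494) = -76 + 11494 = 11418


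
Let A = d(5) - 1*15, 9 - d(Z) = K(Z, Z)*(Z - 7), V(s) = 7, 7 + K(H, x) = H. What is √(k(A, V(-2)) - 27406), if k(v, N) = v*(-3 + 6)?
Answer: 38*I*√19 ≈ 165.64*I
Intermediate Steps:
K(H, x) = -7 + H
d(Z) = 9 - (-7 + Z)² (d(Z) = 9 - (-7 + Z)*(Z - 7) = 9 - (-7 + Z)*(-7 + Z) = 9 - (-7 + Z)²)
A = -10 (A = (-40 - 1*5² + 14*5) - 1*15 = (-40 - 1*25 + 70) - 15 = (-40 - 25 + 70) - 15 = 5 - 15 = -10)
k(v, N) = 3*v (k(v, N) = v*3 = 3*v)
√(k(A, V(-2)) - 27406) = √(3*(-10) - 27406) = √(-30 - 27406) = √(-27436) = 38*I*√19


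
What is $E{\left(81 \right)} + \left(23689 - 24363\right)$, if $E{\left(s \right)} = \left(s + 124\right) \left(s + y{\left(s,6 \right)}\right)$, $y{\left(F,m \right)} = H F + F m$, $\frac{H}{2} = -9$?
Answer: $-183329$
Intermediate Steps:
$H = -18$ ($H = 2 \left(-9\right) = -18$)
$y{\left(F,m \right)} = - 18 F + F m$
$E{\left(s \right)} = - 11 s \left(124 + s\right)$ ($E{\left(s \right)} = \left(s + 124\right) \left(s + s \left(-18 + 6\right)\right) = \left(124 + s\right) \left(s + s \left(-12\right)\right) = \left(124 + s\right) \left(s - 12 s\right) = \left(124 + s\right) \left(- 11 s\right) = - 11 s \left(124 + s\right)$)
$E{\left(81 \right)} + \left(23689 - 24363\right) = 11 \cdot 81 \left(-124 - 81\right) + \left(23689 - 24363\right) = 11 \cdot 81 \left(-124 - 81\right) - 674 = 11 \cdot 81 \left(-205\right) - 674 = -182655 - 674 = -183329$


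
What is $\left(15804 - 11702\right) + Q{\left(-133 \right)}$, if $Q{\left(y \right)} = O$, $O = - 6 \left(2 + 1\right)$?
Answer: $4084$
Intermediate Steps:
$O = -18$ ($O = \left(-6\right) 3 = -18$)
$Q{\left(y \right)} = -18$
$\left(15804 - 11702\right) + Q{\left(-133 \right)} = \left(15804 - 11702\right) - 18 = 4102 - 18 = 4084$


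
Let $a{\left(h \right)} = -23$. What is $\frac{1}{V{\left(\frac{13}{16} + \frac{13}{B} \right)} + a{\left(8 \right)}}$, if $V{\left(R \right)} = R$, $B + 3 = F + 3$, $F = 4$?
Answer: $- \frac{16}{303} \approx -0.052805$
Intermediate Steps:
$B = 4$ ($B = -3 + \left(4 + 3\right) = -3 + 7 = 4$)
$\frac{1}{V{\left(\frac{13}{16} + \frac{13}{B} \right)} + a{\left(8 \right)}} = \frac{1}{\left(\frac{13}{16} + \frac{13}{4}\right) - 23} = \frac{1}{\frac{65}{16} - 23} = \frac{1}{- \frac{303}{16}} = - \frac{16}{303}$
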